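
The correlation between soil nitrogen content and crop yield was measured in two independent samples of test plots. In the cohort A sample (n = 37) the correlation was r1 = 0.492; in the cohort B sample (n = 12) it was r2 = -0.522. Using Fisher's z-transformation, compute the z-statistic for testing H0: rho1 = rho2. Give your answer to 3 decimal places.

z1 = atanh(0.492) = 0.538696,  z2 = atanh(-0.522) = -0.579085
SE = √(1/(n1−3) + 1/(n2−3)) = √(1/34 + 1/9) = √(0.0294118 + 0.1111111) = √0.1405229 = 0.374864
z = (z1 − z2)/SE = (0.538696 − (-0.579085)) / 0.374864 = 1.117781 / 0.374864 = 2.982

2.982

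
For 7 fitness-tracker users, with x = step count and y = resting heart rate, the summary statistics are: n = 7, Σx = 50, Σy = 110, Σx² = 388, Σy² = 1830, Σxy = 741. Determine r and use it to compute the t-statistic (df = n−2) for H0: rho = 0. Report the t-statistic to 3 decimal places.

Numerator: nΣxy − (Σx)(Σy) = 7·741 − (50)(110) = -313
Denominator: √[(nΣx²−(Σx)²)(nΣy²−(Σy)²)]
  nΣx²−(Σx)² = 7·388 − 2500 = 216;  nΣy²−(Σy)² = 7·1830 − 12100 = 710
  √(216·710) = √153360 = 391.6121
r = -313 / 391.6121 = -0.7993
t = r·√(n−2)/√(1−r²) = -0.7993·√5 / √(1−0.638880) = -1.787289 / 0.600933 = -2.974

-2.974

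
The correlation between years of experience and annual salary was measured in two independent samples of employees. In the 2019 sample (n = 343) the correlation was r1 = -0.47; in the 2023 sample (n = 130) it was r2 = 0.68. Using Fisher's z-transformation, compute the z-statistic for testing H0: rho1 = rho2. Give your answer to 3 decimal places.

-12.877

Fisher z-transforms: z1 = atanh(-0.47) = -0.510070, z2 = atanh(0.68) = 0.829114; difference d = -1.339184
Var(d) = 1/340 + 1/127 = 0.0029412 + 0.0078740 = 0.0108152
z = d/√Var(d) = -1.339184 / √0.0108152 = -1.339184 / 0.103996 = -12.877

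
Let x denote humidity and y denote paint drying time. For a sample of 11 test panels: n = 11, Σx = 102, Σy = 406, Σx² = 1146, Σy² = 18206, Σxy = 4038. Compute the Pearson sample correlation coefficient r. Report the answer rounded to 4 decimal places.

S_xy = nΣxy − ΣxΣy = 11·4038 − 102·406 = 44418 − 41412 = 3006
S_xx = nΣx² − (Σx)² = 11·1146 − 102² = 12606 − 10404 = 2202
S_yy = nΣy² − (Σy)² = 11·18206 − 406² = 200266 − 164836 = 35430
r = S_xy / √(S_xx·S_yy) = 3006 / √(2202·35430) = 3006 / √78016860 = 3006 / 8832.7153 = 0.3403

0.3403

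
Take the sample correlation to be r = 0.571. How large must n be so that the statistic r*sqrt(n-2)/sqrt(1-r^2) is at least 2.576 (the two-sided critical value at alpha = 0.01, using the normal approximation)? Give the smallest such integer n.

r√(n−2)/√(1−r²) ≥ 2.576  ⇔  n−2 ≥ (2.576)²·(1−r²)/r²
(1−r²)/r² = (1−0.326041)/0.326041 = 2.0671
n ≥ 2 + 6.635776·2.0671 = 2 + 13.7168 = 15.7168
⌈15.7168⌉ = 16

16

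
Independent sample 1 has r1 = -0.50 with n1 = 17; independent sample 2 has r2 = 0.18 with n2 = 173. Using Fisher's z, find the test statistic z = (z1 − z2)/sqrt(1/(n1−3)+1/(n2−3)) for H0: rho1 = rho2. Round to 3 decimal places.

-2.630

z1 = atanh(-0.50) = -0.549306,  z2 = atanh(0.18) = 0.181983
SE = √(1/(n1−3) + 1/(n2−3)) = √(1/14 + 1/170) = √(0.0714286 + 0.0058824) = √0.0773110 = 0.278049
z = (z1 − z2)/SE = (-0.549306 − 0.181983) / 0.278049 = -0.731289 / 0.278049 = -2.630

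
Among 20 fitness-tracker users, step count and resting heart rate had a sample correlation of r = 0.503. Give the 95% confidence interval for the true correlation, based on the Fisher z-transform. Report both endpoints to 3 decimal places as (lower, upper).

(0.078, 0.773)

z_r = atanh(0.503) = 0.553314;  SE = 1/√(n−3) = 1/√17 = 0.242536
z-limits: 0.553314 ± 1.960·0.242536 = 0.553314 ± 0.475371 = [0.077943, 1.028685]
ρ-limits: (tanh 0.077943, tanh 1.028685) = (0.078, 0.773)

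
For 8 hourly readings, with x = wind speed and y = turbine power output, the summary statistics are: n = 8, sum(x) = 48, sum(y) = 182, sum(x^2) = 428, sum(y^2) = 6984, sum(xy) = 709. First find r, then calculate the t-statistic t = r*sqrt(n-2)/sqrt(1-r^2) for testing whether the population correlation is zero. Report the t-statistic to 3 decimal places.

Numerator: nΣxy − (Σx)(Σy) = 8·709 − (48)(182) = -3064
Denominator: √[(nΣx²−(Σx)²)(nΣy²−(Σy)²)]
  nΣx²−(Σx)² = 8·428 − 2304 = 1120;  nΣy²−(Σy)² = 8·6984 − 33124 = 22748
  √(1120·22748) = √25477760 = 5047.5499
r = -3064 / 5047.5499 = -0.6070
t = r·√(n−2)/√(1−r²) = -0.6070·√6 / √(1−0.368449) = -1.486840 / 0.794702 = -1.871

-1.871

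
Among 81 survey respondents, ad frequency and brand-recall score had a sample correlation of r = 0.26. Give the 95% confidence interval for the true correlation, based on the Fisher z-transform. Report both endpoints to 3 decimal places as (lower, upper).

Fisher z: z_r = atanh(r) = ½·ln((1+0.26)/(1−0.26)) = 0.266108
SE(z) = 1/√(n−3) = 1/√78 = 0.113228
95% ⇒ z* = 1.960; margin = 1.960·0.113228 = 0.221927
CI on z-scale: (0.044181, 0.488035)
Back-transform: tanh(0.044181) = 0.044152, tanh(0.488035) = 0.452655

(0.044, 0.453)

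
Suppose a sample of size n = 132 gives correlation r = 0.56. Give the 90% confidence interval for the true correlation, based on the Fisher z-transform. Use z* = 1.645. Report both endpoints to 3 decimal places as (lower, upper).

(0.453, 0.651)

Fisher z: z_r = atanh(r) = ½·ln((1+0.56)/(1−0.56)) = 0.632833
SE(z) = 1/√(n−3) = 1/√129 = 0.088045
90% ⇒ z* = 1.645; margin = 1.645·0.088045 = 0.144834
CI on z-scale: (0.487999, 0.777667)
Back-transform: tanh(0.487999) = 0.452627, tanh(0.777667) = 0.651366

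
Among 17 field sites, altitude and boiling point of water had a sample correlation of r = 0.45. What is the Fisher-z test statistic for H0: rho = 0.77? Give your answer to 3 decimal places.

z_r = atanh(0.45) = 0.484700,  z_0 = atanh(0.77) = 1.020328
SE = 1/√(n−3) = 1/√14 = 0.267261
z = (z_r − z_0)/SE = (0.484700 − 1.020328) / 0.267261 = -0.535628 / 0.267261 = -2.004

-2.004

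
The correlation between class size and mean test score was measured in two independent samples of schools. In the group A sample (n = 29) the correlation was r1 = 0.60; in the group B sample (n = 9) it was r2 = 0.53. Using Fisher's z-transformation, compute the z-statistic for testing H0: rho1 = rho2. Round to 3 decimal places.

0.227

Fisher z-transforms: z1 = atanh(0.60) = 0.693147, z2 = atanh(0.53) = 0.590145; difference d = 0.103002
Var(d) = 1/26 + 1/6 = 0.0384615 + 0.1666667 = 0.2051282
z = d/√Var(d) = 0.103002 / √0.2051282 = 0.103002 / 0.452911 = 0.227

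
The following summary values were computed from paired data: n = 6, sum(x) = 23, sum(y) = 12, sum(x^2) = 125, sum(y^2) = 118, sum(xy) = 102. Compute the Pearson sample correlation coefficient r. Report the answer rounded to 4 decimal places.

Numerator: nΣxy − (Σx)(Σy) = 6·102 − (23)(12) = 336
Denominator: √[(nΣx²−(Σx)²)(nΣy²−(Σy)²)]
  nΣx²−(Σx)² = 6·125 − 529 = 221;  nΣy²−(Σy)² = 6·118 − 144 = 564
  √(221·564) = √124644 = 353.0496
r = 336 / 353.0496 = 0.9517

0.9517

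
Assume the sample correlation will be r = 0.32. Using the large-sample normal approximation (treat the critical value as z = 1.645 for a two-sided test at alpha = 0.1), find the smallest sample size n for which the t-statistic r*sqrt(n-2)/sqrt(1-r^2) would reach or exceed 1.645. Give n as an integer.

r√(n−2)/√(1−r²) ≥ 1.645  ⇔  n−2 ≥ (1.645)²·(1−r²)/r²
(1−r²)/r² = (1−0.1024)/0.1024 = 8.7656
n ≥ 2 + 2.706025·8.7656 = 2 + 23.7199 = 25.7199
⌈25.7199⌉ = 26

26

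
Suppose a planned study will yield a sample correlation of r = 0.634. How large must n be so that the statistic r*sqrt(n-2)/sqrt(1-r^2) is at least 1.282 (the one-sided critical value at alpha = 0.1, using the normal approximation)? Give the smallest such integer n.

r√(n−2)/√(1−r²) ≥ 1.282  ⇔  n−2 ≥ (1.282)²·(1−r²)/r²
(1−r²)/r² = (1−0.401956)/0.401956 = 1.4878
n ≥ 2 + 1.643524·1.4878 = 2 + 2.4452 = 4.4452
⌈4.4452⌉ = 5

5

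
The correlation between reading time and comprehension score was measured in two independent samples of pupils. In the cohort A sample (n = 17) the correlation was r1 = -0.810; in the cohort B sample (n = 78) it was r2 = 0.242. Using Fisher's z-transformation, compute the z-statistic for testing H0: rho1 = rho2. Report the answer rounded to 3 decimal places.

z1 = atanh(-0.810) = -1.127029,  z2 = atanh(0.242) = 0.246897
SE = √(1/(n1−3) + 1/(n2−3)) = √(1/14 + 1/75) = √(0.0714286 + 0.0133333) = √0.0847619 = 0.291139
z = (z1 − z2)/SE = (-1.127029 − 0.246897) / 0.291139 = -1.373926 / 0.291139 = -4.719

-4.719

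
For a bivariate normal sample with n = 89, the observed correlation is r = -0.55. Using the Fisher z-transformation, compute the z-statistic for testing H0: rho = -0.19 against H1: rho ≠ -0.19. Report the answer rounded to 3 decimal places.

-3.951

Fisher z: atanh(-0.55) = -0.618381, atanh(-0.19) = -0.192337
z = (z_r − z_0)·√(n−3) = (-0.618381 − (-0.192337))·√86 = -0.426044 · 9.273618 = -3.951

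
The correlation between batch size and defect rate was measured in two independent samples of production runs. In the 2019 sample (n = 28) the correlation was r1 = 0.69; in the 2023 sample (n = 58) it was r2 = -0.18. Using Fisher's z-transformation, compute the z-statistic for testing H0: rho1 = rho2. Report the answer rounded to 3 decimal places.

4.270

z1 = atanh(0.69) = 0.847956,  z2 = atanh(-0.18) = -0.181983
SE = √(1/(n1−3) + 1/(n2−3)) = √(1/25 + 1/55) = √(0.0400000 + 0.0181818) = √0.0581818 = 0.241209
z = (z1 − z2)/SE = (0.847956 − (-0.181983)) / 0.241209 = 1.029939 / 0.241209 = 4.270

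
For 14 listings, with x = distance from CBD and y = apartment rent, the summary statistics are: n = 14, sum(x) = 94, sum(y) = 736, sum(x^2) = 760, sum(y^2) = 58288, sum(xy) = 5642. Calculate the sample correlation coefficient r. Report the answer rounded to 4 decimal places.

0.4407

Numerator: nΣxy − (Σx)(Σy) = 14·5642 − (94)(736) = 9804
Denominator: √[(nΣx²−(Σx)²)(nΣy²−(Σy)²)]
  nΣx²−(Σx)² = 14·760 − 8836 = 1804;  nΣy²−(Σy)² = 14·58288 − 541696 = 274336
  √(1804·274336) = √494902144 = 22246.3962
r = 9804 / 22246.3962 = 0.4407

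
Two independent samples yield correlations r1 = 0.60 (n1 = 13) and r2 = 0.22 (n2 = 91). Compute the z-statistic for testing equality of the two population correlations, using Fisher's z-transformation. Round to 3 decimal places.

1.407

Fisher z-transforms: z1 = atanh(0.60) = 0.693147, z2 = atanh(0.22) = 0.223656; difference d = 0.469491
Var(d) = 1/10 + 1/88 = 0.1000000 + 0.0113636 = 0.1113636
z = d/√Var(d) = 0.469491 / √0.1113636 = 0.469491 / 0.333712 = 1.407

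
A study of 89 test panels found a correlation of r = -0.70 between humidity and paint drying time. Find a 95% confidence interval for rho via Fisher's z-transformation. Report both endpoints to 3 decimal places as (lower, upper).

Fisher z: z_r = atanh(r) = ½·ln((1+(-0.70))/(1−(-0.70))) = -0.867301
SE(z) = 1/√(n−3) = 1/√86 = 0.107833
95% ⇒ z* = 1.960; margin = 1.960·0.107833 = 0.211353
CI on z-scale: (-1.078654, -0.655948)
Back-transform: tanh(-1.078654) = -0.792699, tanh(-0.655948) = -0.575661

(-0.793, -0.576)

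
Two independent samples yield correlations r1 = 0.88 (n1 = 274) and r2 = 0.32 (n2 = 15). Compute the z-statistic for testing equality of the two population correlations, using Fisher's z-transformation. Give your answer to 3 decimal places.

Fisher z-transforms: z1 = atanh(0.88) = 1.375768, z2 = atanh(0.32) = 0.331647; difference d = 1.044121
Var(d) = 1/271 + 1/12 = 0.0036900 + 0.0833333 = 0.0870233
z = d/√Var(d) = 1.044121 / √0.0870233 = 1.044121 / 0.294997 = 3.539

3.539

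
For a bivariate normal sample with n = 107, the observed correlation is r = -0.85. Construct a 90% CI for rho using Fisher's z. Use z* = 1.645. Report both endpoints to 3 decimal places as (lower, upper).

z_r = atanh(-0.85) = -1.256153;  SE = 1/√(n−3) = 1/√104 = 0.098058
z-limits: -1.256153 ± 1.645·0.098058 = -1.256153 ± 0.161305 = [-1.417458, -1.094848]
ρ-limits: (tanh -1.417458, tanh -1.094848) = (-0.889, -0.799)

(-0.889, -0.799)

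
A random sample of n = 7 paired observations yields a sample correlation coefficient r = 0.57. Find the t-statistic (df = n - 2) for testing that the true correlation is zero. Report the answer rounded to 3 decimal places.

1 − r² = 1 − 0.3249 = 0.6751;  √(1−r²) = 0.821645
√(n−2) = √5 = 2.236068
t = r·√(n−2)/√(1−r²) = 0.57 · 2.236068 / 0.821645 = 1.551

1.551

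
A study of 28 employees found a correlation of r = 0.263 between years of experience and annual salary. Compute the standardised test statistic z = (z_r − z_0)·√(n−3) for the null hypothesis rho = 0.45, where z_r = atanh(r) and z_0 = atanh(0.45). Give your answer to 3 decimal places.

-1.077

z_r = atanh(0.263) = 0.269329,  z_0 = atanh(0.45) = 0.484700
SE = 1/√(n−3) = 1/√25 = 0.200000
z = (z_r − z_0)/SE = (0.269329 − 0.484700) / 0.200000 = -0.215371 / 0.200000 = -1.077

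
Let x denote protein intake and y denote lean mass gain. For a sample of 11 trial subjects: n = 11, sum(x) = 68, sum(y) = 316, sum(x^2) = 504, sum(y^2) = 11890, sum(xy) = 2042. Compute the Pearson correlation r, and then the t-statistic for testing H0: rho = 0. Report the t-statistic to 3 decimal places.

S_xy = nΣxy − ΣxΣy = 11·2042 − 68·316 = 22462 − 21488 = 974
S_xx = nΣx² − (Σx)² = 11·504 − 68² = 5544 − 4624 = 920
S_yy = nΣy² − (Σy)² = 11·11890 − 316² = 130790 − 99856 = 30934
r = S_xy / √(S_xx·S_yy) = 974 / √(920·30934) = 974 / √28459280 = 974 / 5334.7240 = 0.1826
t = r·√(n−2)/√(1−r²) = 0.1826·√9 / √(1−0.033343) = 0.547800 / 0.983187 = 0.557

0.557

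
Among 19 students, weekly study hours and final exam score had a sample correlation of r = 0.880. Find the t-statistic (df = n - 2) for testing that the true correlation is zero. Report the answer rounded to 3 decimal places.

t = r·√(n−2) / √(1−r²) with r = 0.880, n = 19
  = 0.880·√17 / √(1 − 0.774400)
  = 0.880·4.123106 / 0.474974
  = 3.628333 / 0.474974 = 7.639

7.639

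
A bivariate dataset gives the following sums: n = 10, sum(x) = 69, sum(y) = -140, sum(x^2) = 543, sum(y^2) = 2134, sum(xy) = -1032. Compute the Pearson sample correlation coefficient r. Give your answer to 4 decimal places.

S_xy = nΣxy − ΣxΣy = 10·(-1032) − 69·(-140) = -10320 − (-9660) = -660
S_xx = nΣx² − (Σx)² = 10·543 − 69² = 5430 − 4761 = 669
S_yy = nΣy² − (Σy)² = 10·2134 − (-140)² = 21340 − 19600 = 1740
r = S_xy / √(S_xx·S_yy) = -660 / √(669·1740) = -660 / √1164060 = -660 / 1078.9161 = -0.6117

-0.6117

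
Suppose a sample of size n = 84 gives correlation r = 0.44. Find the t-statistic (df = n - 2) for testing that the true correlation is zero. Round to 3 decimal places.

4.437

t = r·√(n−2) / √(1−r²) with r = 0.44, n = 84
  = 0.44·√82 / √(1 − 0.1936)
  = 0.44·9.055385 / 0.897998
  = 3.984369 / 0.897998 = 4.437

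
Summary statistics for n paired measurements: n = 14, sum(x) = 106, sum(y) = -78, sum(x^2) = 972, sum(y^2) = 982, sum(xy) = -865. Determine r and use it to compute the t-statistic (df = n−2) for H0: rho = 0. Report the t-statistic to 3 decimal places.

S_xy = nΣxy − ΣxΣy = 14·(-865) − 106·(-78) = -12110 − (-8268) = -3842
S_xx = nΣx² − (Σx)² = 14·972 − 106² = 13608 − 11236 = 2372
S_yy = nΣy² − (Σy)² = 14·982 − (-78)² = 13748 − 6084 = 7664
r = S_xy / √(S_xx·S_yy) = -3842 / √(2372·7664) = -3842 / √18179008 = -3842 / 4263.6848 = -0.9011
t = r·√(n−2)/√(1−r²) = -0.9011·√12 / √(1−0.811981) = -3.121502 / 0.433612 = -7.199

-7.199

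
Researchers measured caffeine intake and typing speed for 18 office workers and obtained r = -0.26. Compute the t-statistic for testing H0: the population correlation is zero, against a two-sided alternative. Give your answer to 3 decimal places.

1 − r² = 1 − 0.0676 = 0.9324;  √(1−r²) = 0.965609
√(n−2) = √16 = 4.000000
t = r·√(n−2)/√(1−r²) = -0.26 · 4.000000 / 0.965609 = -1.077

-1.077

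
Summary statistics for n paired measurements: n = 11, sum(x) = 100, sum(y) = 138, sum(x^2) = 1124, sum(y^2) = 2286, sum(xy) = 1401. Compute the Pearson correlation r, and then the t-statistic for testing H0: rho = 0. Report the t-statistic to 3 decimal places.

Numerator: nΣxy − (Σx)(Σy) = 11·1401 − (100)(138) = 1611
Denominator: √[(nΣx²−(Σx)²)(nΣy²−(Σy)²)]
  nΣx²−(Σx)² = 11·1124 − 10000 = 2364;  nΣy²−(Σy)² = 11·2286 − 19044 = 6102
  √(2364·6102) = √14425128 = 3798.0427
r = 1611 / 3798.0427 = 0.4242
t = r·√(n−2)/√(1−r²) = 0.4242·√9 / √(1−0.179946) = 1.272600 / 0.905568 = 1.405

1.405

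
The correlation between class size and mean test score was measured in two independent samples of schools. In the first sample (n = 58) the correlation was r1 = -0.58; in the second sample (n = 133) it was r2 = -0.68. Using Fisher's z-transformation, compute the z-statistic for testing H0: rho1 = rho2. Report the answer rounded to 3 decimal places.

z1 = atanh(-0.58) = -0.662463,  z2 = atanh(-0.68) = -0.829114
SE = √(1/(n1−3) + 1/(n2−3)) = √(1/55 + 1/130) = √(0.0181818 + 0.0076923) = √0.0258741 = 0.160854
z = (z1 − z2)/SE = (-0.662463 − (-0.829114)) / 0.160854 = 0.166651 / 0.160854 = 1.036

1.036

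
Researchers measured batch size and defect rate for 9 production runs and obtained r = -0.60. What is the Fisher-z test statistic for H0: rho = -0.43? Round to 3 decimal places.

Fisher z: atanh(-0.60) = -0.693147, atanh(-0.43) = -0.459897
z = (z_r − z_0)·√(n−3) = (-0.693147 − (-0.459897))·√6 = -0.233250 · 2.449490 = -0.571

-0.571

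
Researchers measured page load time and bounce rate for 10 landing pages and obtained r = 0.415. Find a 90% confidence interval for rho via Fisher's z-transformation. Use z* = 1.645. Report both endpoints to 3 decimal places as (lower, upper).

Fisher z: z_r = atanh(r) = ½·ln((1+0.415)/(1−0.415)) = 0.441636
SE(z) = 1/√(n−3) = 1/√7 = 0.377964
90% ⇒ z* = 1.645; margin = 1.645·0.377964 = 0.621751
CI on z-scale: (-0.180115, 1.063387)
Back-transform: tanh(-0.180115) = -0.178192, tanh(1.063387) = 0.786957

(-0.178, 0.787)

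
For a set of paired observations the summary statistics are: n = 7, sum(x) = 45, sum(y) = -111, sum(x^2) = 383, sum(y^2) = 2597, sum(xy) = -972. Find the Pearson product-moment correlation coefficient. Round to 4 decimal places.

-0.9228

S_xy = nΣxy − ΣxΣy = 7·(-972) − 45·(-111) = -6804 − (-4995) = -1809
S_xx = nΣx² − (Σx)² = 7·383 − 45² = 2681 − 2025 = 656
S_yy = nΣy² − (Σy)² = 7·2597 − (-111)² = 18179 − 12321 = 5858
r = S_xy / √(S_xx·S_yy) = -1809 / √(656·5858) = -1809 / √3842848 = -1809 / 1960.3183 = -0.9228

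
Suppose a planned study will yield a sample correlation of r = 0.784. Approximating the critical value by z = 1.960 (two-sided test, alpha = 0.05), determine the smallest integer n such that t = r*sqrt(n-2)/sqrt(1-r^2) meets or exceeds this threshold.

5

r√(n−2)/√(1−r²) ≥ 1.960  ⇔  n−2 ≥ (1.960)²·(1−r²)/r²
(1−r²)/r² = (1−0.614656)/0.614656 = 0.6269
n ≥ 2 + 3.8416·0.6269 = 2 + 2.4083 = 4.4083
⌈4.4083⌉ = 5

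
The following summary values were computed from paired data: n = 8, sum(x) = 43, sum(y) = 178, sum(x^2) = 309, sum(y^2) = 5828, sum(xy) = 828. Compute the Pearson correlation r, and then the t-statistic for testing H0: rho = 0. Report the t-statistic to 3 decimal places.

-0.879

Numerator: nΣxy − (Σx)(Σy) = 8·828 − (43)(178) = -1030
Denominator: √[(nΣx²−(Σx)²)(nΣy²−(Σy)²)]
  nΣx²−(Σx)² = 8·309 − 1849 = 623;  nΣy²−(Σy)² = 8·5828 − 31684 = 14940
  √(623·14940) = √9307620 = 3050.8392
r = -1030 / 3050.8392 = -0.3376
t = r·√(n−2)/√(1−r²) = -0.3376·√6 / √(1−0.113974) = -0.826948 / 0.941290 = -0.879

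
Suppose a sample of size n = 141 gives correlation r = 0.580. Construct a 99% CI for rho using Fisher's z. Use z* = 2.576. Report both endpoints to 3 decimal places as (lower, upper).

z_r = atanh(0.580) = 0.662463;  SE = 1/√(n−3) = 1/√138 = 0.085126
z-limits: 0.662463 ± 2.576·0.085126 = 0.662463 ± 0.219285 = [0.443178, 0.881748]
ρ-limits: (tanh 0.443178, tanh 0.881748) = (0.416, 0.707)

(0.416, 0.707)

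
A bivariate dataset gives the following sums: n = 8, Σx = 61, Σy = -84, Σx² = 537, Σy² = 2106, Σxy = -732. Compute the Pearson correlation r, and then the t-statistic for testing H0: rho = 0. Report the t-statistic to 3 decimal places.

-0.794

Numerator: nΣxy − (Σx)(Σy) = 8·(-732) − (61)(-84) = -732
Denominator: √[(nΣx²−(Σx)²)(nΣy²−(Σy)²)]
  nΣx²−(Σx)² = 8·537 − 3721 = 575;  nΣy²−(Σy)² = 8·2106 − 7056 = 9792
  √(575·9792) = √5630400 = 2372.8464
r = -732 / 2372.8464 = -0.3085
t = r·√(n−2)/√(1−r²) = -0.3085·√6 / √(1−0.095172) = -0.755668 / 0.951224 = -0.794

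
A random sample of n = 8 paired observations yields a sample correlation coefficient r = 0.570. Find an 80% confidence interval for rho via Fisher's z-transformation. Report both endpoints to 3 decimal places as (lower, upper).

z_r = atanh(0.570) = 0.647523;  SE = 1/√(n−3) = 1/√5 = 0.447214
z-limits: 0.647523 ± 1.282·0.447214 = 0.647523 ± 0.573328 = [0.074195, 1.220851]
ρ-limits: (tanh 0.074195, tanh 1.220851) = (0.074, 0.840)

(0.074, 0.840)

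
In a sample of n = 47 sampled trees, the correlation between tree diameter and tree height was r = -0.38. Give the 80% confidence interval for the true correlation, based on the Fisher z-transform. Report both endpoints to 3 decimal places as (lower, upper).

(-0.532, -0.204)

z_r = atanh(-0.38) = -0.400060;  SE = 1/√(n−3) = 1/√44 = 0.150756
z-limits: -0.400060 ± 1.282·0.150756 = -0.400060 ± 0.193269 = [-0.593329, -0.206791]
ρ-limits: (tanh -0.593329, tanh -0.206791) = (-0.532, -0.204)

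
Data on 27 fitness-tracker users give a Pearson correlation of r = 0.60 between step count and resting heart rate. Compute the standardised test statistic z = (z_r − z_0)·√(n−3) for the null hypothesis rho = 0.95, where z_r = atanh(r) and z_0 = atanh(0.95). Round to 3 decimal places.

-5.578

z_r = atanh(0.60) = 0.693147,  z_0 = atanh(0.95) = 1.831781
SE = 1/√(n−3) = 1/√24 = 0.204124
z = (z_r − z_0)/SE = (0.693147 − 1.831781) / 0.204124 = -1.138634 / 0.204124 = -5.578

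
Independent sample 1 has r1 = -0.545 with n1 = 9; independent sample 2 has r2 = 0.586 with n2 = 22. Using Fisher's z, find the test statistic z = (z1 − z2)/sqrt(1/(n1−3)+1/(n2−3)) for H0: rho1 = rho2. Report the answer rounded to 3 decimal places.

z1 = atanh(-0.545) = -0.611241,  z2 = atanh(0.586) = 0.671552
SE = √(1/(n1−3) + 1/(n2−3)) = √(1/6 + 1/19) = √(0.1666667 + 0.0526316) = √0.2192983 = 0.468293
z = (z1 − z2)/SE = (-0.611241 − 0.671552) / 0.468293 = -1.282793 / 0.468293 = -2.739

-2.739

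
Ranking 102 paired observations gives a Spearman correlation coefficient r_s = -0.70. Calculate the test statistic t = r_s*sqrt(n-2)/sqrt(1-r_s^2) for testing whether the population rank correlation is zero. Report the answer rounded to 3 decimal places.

t = r_s·√(n−2) / √(1−r_s²) with r_s = -0.70, n = 102
  = -0.70·√100 / √(1 − 0.4900)
  = -0.70·10.000000 / 0.714143
  = -7.000000 / 0.714143 = -9.802

-9.802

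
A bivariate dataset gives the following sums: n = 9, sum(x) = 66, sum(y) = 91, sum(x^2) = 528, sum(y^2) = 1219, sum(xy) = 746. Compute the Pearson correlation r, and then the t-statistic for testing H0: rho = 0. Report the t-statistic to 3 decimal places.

Numerator: nΣxy − (Σx)(Σy) = 9·746 − (66)(91) = 708
Denominator: √[(nΣx²−(Σx)²)(nΣy²−(Σy)²)]
  nΣx²−(Σx)² = 9·528 − 4356 = 396;  nΣy²−(Σy)² = 9·1219 − 8281 = 2690
  √(396·2690) = √1065240 = 1032.1046
r = 708 / 1032.1046 = 0.6860
t = r·√(n−2)/√(1−r²) = 0.6860·√7 / √(1−0.470596) = 1.814985 / 0.727602 = 2.494

2.494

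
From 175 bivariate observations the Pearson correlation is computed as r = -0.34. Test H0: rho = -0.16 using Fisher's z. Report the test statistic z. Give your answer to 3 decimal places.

z_r = atanh(-0.34) = -0.354093,  z_0 = atanh(-0.16) = -0.161387
SE = 1/√(n−3) = 1/√172 = 0.076249
z = (z_r − z_0)/SE = (-0.354093 − (-0.161387)) / 0.076249 = -0.192706 / 0.076249 = -2.527

-2.527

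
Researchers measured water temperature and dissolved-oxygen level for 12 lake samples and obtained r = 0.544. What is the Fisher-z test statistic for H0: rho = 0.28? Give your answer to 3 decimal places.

0.966

z_r = atanh(0.544) = 0.609819,  z_0 = atanh(0.28) = 0.287682
SE = 1/√(n−3) = 1/√9 = 0.333333
z = (z_r − z_0)/SE = (0.609819 − 0.287682) / 0.333333 = 0.322137 / 0.333333 = 0.966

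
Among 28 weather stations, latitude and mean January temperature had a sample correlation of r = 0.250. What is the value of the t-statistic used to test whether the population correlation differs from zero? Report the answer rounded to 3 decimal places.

1 − r² = 1 − 0.062500 = 0.937500;  √(1−r²) = 0.968246
√(n−2) = √26 = 5.099020
t = r·√(n−2)/√(1−r²) = 0.250 · 5.099020 / 0.968246 = 1.317

1.317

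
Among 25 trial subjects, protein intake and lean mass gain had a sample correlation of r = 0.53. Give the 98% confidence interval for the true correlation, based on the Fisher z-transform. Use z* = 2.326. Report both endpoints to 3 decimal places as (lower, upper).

z_r = atanh(0.53) = 0.590145;  SE = 1/√(n−3) = 1/√22 = 0.213201
z-limits: 0.590145 ± 2.326·0.213201 = 0.590145 ± 0.495906 = [0.094239, 1.086051]
ρ-limits: (tanh 0.094239, tanh 1.086051) = (0.094, 0.795)

(0.094, 0.795)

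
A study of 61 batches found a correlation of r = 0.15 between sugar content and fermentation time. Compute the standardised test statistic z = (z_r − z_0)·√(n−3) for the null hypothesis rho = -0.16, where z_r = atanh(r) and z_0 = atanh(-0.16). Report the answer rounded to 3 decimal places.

Fisher z: atanh(0.15) = 0.151140, atanh(-0.16) = -0.161387
z = (z_r − z_0)·√(n−3) = (0.151140 − (-0.161387))·√58 = 0.312527 · 7.615773 = 2.380

2.380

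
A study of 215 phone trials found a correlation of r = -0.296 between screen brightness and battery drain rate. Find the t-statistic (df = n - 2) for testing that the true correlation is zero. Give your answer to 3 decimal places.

1 − r² = 1 − 0.087616 = 0.912384;  √(1−r²) = 0.955188
√(n−2) = √213 = 14.594520
t = r·√(n−2)/√(1−r²) = -0.296 · 14.594520 / 0.955188 = -4.523

-4.523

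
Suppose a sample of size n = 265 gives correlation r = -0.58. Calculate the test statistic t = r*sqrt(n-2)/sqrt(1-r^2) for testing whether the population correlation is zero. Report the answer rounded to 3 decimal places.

1 − r² = 1 − 0.3364 = 0.6636;  √(1−r²) = 0.814616
√(n−2) = √263 = 16.217275
t = r·√(n−2)/√(1−r²) = -0.58 · 16.217275 / 0.814616 = -11.547

-11.547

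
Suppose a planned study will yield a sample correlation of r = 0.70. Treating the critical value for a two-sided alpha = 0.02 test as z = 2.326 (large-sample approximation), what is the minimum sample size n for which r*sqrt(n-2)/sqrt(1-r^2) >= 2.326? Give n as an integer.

8

r√(n−2)/√(1−r²) ≥ 2.326  ⇔  n−2 ≥ (2.326)²·(1−r²)/r²
(1−r²)/r² = (1−0.4900)/0.4900 = 1.0408
n ≥ 2 + 5.410276·1.0408 = 2 + 5.6310 = 7.6310
⌈7.6310⌉ = 8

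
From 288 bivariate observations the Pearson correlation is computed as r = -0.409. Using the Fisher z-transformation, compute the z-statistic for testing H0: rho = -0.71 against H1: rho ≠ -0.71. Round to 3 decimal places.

Fisher z: atanh(-0.409) = -0.434410, atanh(-0.71) = -0.887184
z = (z_r − z_0)·√(n−3) = (-0.434410 − (-0.887184))·√285 = 0.452774 · 16.881943 = 7.644

7.644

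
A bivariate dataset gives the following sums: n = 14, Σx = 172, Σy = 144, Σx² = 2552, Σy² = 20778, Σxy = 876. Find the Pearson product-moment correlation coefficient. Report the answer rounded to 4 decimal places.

S_xy = nΣxy − ΣxΣy = 14·876 − 172·144 = 12264 − 24768 = -12504
S_xx = nΣx² − (Σx)² = 14·2552 − 172² = 35728 − 29584 = 6144
S_yy = nΣy² − (Σy)² = 14·20778 − 144² = 290892 − 20736 = 270156
r = S_xy / √(S_xx·S_yy) = -12504 / √(6144·270156) = -12504 / √1659838464 = -12504 / 40741.1152 = -0.3069

-0.3069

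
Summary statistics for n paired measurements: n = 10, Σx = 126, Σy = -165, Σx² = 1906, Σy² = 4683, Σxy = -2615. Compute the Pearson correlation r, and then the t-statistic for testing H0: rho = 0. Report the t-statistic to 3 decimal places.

-2.612

S_xy = nΣxy − ΣxΣy = 10·(-2615) − 126·(-165) = -26150 − (-20790) = -5360
S_xx = nΣx² − (Σx)² = 10·1906 − 126² = 19060 − 15876 = 3184
S_yy = nΣy² − (Σy)² = 10·4683 − (-165)² = 46830 − 27225 = 19605
r = S_xy / √(S_xx·S_yy) = -5360 / √(3184·19605) = -5360 / √62422320 = -5360 / 7900.7797 = -0.6784
t = r·√(n−2)/√(1−r²) = -0.6784·√8 / √(1−0.460227) = -1.918805 / 0.734692 = -2.612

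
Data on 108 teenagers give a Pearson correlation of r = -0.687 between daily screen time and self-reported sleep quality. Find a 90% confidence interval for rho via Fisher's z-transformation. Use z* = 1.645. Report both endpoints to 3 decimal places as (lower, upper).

z_r = atanh(-0.687) = -0.842252;  SE = 1/√(n−3) = 1/√105 = 0.097590
z-limits: -0.842252 ± 1.645·0.097590 = -0.842252 ± 0.160536 = [-1.002788, -0.681716]
ρ-limits: (tanh -1.002788, tanh -0.681716) = (-0.763, -0.593)

(-0.763, -0.593)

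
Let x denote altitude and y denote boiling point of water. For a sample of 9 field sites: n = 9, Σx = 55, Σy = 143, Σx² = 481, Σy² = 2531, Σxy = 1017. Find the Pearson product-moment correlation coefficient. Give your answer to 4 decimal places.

Numerator: nΣxy − (Σx)(Σy) = 9·1017 − (55)(143) = 1288
Denominator: √[(nΣx²−(Σx)²)(nΣy²−(Σy)²)]
  nΣx²−(Σx)² = 9·481 − 3025 = 1304;  nΣy²−(Σy)² = 9·2531 − 20449 = 2330
  √(1304·2330) = √3038320 = 1743.0777
r = 1288 / 1743.0777 = 0.7389

0.7389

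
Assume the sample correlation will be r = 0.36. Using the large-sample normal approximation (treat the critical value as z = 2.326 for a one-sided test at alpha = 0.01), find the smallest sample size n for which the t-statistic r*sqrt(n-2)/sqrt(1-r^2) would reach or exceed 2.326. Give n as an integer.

39

Need r·√(n−2)/√(1−r²) ≥ 2.326
√(n−2) ≥ 2.326·√(1−0.1296) / 0.36 = 2.326·0.932952 / 0.36 = 6.0279
n−2 ≥ 36.3356  ⇒  n ≥ 38.3356
Smallest integer n = 39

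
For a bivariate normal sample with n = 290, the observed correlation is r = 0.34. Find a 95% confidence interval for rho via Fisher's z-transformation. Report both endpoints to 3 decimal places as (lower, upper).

(0.234, 0.438)

Fisher z: z_r = atanh(r) = ½·ln((1+0.34)/(1−0.34)) = 0.354093
SE(z) = 1/√(n−3) = 1/√287 = 0.059028
95% ⇒ z* = 1.960; margin = 1.960·0.059028 = 0.115695
CI on z-scale: (0.238398, 0.469788)
Back-transform: tanh(0.238398) = 0.233982, tanh(0.469788) = 0.438028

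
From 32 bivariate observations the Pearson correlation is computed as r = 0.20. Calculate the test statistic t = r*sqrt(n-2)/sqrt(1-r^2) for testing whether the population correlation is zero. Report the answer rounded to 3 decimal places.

1 − r² = 1 − 0.0400 = 0.9600;  √(1−r²) = 0.979796
√(n−2) = √30 = 5.477226
t = r·√(n−2)/√(1−r²) = 0.20 · 5.477226 / 0.979796 = 1.118

1.118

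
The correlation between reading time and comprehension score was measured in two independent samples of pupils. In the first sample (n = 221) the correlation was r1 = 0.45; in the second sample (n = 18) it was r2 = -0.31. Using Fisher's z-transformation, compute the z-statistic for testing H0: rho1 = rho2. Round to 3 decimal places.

3.017

z1 = atanh(0.45) = 0.484700,  z2 = atanh(-0.31) = -0.320545
SE = √(1/(n1−3) + 1/(n2−3)) = √(1/218 + 1/15) = √(0.0045872 + 0.0666667) = √0.0712539 = 0.266934
z = (z1 − z2)/SE = (0.484700 − (-0.320545)) / 0.266934 = 0.805245 / 0.266934 = 3.017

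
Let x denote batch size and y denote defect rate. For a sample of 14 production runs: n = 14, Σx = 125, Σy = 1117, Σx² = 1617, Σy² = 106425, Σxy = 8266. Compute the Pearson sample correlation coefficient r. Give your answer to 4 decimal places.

Numerator: nΣxy − (Σx)(Σy) = 14·8266 − (125)(1117) = -23901
Denominator: √[(nΣx²−(Σx)²)(nΣy²−(Σy)²)]
  nΣx²−(Σx)² = 14·1617 − 15625 = 7013;  nΣy²−(Σy)² = 14·106425 − 1247689 = 242261
  √(7013·242261) = √1698976393 = 41218.6413
r = -23901 / 41218.6413 = -0.5799

-0.5799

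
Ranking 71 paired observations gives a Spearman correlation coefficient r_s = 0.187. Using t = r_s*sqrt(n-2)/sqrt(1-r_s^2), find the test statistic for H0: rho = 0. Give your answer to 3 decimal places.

1.581

1 − r_s² = 1 − 0.034969 = 0.965031;  √(1−r_s²) = 0.982360
√(n−2) = √69 = 8.306624
t = r_s·√(n−2)/√(1−r_s²) = 0.187 · 8.306624 / 0.982360 = 1.581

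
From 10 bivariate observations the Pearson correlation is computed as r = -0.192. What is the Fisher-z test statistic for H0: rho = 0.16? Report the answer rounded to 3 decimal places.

z_r = atanh(-0.192) = -0.194413,  z_0 = atanh(0.16) = 0.161387
SE = 1/√(n−3) = 1/√7 = 0.377964
z = (z_r − z_0)/SE = (-0.194413 − 0.161387) / 0.377964 = -0.355800 / 0.377964 = -0.941

-0.941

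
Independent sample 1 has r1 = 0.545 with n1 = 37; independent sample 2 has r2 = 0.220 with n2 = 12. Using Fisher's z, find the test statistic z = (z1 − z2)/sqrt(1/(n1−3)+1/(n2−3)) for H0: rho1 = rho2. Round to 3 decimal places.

z1 = atanh(0.545) = 0.611241,  z2 = atanh(0.220) = 0.223656
SE = √(1/(n1−3) + 1/(n2−3)) = √(1/34 + 1/9) = √(0.0294118 + 0.1111111) = √0.1405229 = 0.374864
z = (z1 − z2)/SE = (0.611241 − 0.223656) / 0.374864 = 0.387585 / 0.374864 = 1.034

1.034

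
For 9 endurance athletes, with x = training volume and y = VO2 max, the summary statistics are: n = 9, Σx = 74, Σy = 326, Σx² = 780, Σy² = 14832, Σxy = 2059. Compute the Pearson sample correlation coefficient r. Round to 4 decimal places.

Numerator: nΣxy − (Σx)(Σy) = 9·2059 − (74)(326) = -5593
Denominator: √[(nΣx²−(Σx)²)(nΣy²−(Σy)²)]
  nΣx²−(Σx)² = 9·780 − 5476 = 1544;  nΣy²−(Σy)² = 9·14832 − 106276 = 27212
  √(1544·27212) = √42015328 = 6481.9232
r = -5593 / 6481.9232 = -0.8629

-0.8629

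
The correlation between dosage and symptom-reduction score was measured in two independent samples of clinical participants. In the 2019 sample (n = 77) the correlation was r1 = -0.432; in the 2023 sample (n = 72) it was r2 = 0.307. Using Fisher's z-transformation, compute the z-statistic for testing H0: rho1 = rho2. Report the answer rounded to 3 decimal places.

-4.658

z1 = atanh(-0.432) = -0.462353,  z2 = atanh(0.307) = 0.317230
SE = √(1/(n1−3) + 1/(n2−3)) = √(1/74 + 1/69) = √(0.0135135 + 0.0144928) = √0.0280063 = 0.167351
z = (z1 − z2)/SE = (-0.462353 − 0.317230) / 0.167351 = -0.779583 / 0.167351 = -4.658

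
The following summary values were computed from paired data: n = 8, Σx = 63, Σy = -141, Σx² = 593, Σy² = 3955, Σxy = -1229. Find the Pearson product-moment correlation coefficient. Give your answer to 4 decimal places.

Numerator: nΣxy − (Σx)(Σy) = 8·(-1229) − (63)(-141) = -949
Denominator: √[(nΣx²−(Σx)²)(nΣy²−(Σy)²)]
  nΣx²−(Σx)² = 8·593 − 3969 = 775;  nΣy²−(Σy)² = 8·3955 − 19881 = 11759
  √(775·11759) = √9113225 = 3018.8119
r = -949 / 3018.8119 = -0.3144

-0.3144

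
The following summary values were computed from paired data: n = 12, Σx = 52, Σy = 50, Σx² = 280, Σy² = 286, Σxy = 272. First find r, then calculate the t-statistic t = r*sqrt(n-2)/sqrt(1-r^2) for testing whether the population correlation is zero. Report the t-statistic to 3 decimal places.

Numerator: nΣxy − (Σx)(Σy) = 12·272 − (52)(50) = 664
Denominator: √[(nΣx²−(Σx)²)(nΣy²−(Σy)²)]
  nΣx²−(Σx)² = 12·280 − 2704 = 656;  nΣy²−(Σy)² = 12·286 − 2500 = 932
  √(656·932) = √611392 = 781.9156
r = 664 / 781.9156 = 0.8492
t = r·√(n−2)/√(1−r²) = 0.8492·√10 / √(1−0.721141) = 2.685406 / 0.528071 = 5.085

5.085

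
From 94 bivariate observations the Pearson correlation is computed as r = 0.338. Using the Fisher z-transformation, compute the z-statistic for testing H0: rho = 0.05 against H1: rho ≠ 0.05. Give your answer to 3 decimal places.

z_r = atanh(0.338) = 0.351833,  z_0 = atanh(0.05) = 0.050042
SE = 1/√(n−3) = 1/√91 = 0.104828
z = (z_r − z_0)/SE = (0.351833 − 0.050042) / 0.104828 = 0.301791 / 0.104828 = 2.879

2.879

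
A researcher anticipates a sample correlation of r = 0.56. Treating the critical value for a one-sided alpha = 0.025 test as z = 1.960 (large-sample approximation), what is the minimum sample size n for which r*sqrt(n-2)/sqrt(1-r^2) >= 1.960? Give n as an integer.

11

r√(n−2)/√(1−r²) ≥ 1.960  ⇔  n−2 ≥ (1.960)²·(1−r²)/r²
(1−r²)/r² = (1−0.3136)/0.3136 = 2.1888
n ≥ 2 + 3.8416·2.1888 = 2 + 8.4085 = 10.4085
⌈10.4085⌉ = 11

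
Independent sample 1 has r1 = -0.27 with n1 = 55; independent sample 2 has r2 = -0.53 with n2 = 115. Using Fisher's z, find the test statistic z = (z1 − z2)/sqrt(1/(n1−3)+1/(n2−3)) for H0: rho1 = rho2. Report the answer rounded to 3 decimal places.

z1 = atanh(-0.27) = -0.276864,  z2 = atanh(-0.53) = -0.590145
SE = √(1/(n1−3) + 1/(n2−3)) = √(1/52 + 1/112) = √(0.0192308 + 0.0089286) = √0.0281594 = 0.167808
z = (z1 − z2)/SE = (-0.276864 − (-0.590145)) / 0.167808 = 0.313281 / 0.167808 = 1.867

1.867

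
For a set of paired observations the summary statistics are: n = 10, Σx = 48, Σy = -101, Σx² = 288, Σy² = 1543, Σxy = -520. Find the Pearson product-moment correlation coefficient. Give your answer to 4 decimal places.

Numerator: nΣxy − (Σx)(Σy) = 10·(-520) − (48)(-101) = -352
Denominator: √[(nΣx²−(Σx)²)(nΣy²−(Σy)²)]
  nΣx²−(Σx)² = 10·288 − 2304 = 576;  nΣy²−(Σy)² = 10·1543 − 10201 = 5229
  √(576·5229) = √3011904 = 1735.4838
r = -352 / 1735.4838 = -0.2028

-0.2028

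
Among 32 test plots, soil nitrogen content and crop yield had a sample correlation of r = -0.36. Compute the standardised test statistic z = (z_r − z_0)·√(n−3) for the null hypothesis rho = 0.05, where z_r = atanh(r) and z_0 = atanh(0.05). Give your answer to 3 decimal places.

z_r = atanh(-0.36) = -0.376886,  z_0 = atanh(0.05) = 0.050042
SE = 1/√(n−3) = 1/√29 = 0.185695
z = (z_r − z_0)/SE = (-0.376886 − 0.050042) / 0.185695 = -0.426928 / 0.185695 = -2.299

-2.299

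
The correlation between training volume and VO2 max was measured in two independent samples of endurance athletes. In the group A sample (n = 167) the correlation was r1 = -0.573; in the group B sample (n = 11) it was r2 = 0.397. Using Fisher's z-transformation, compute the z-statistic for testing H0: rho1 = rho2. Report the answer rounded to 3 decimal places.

-2.961

z1 = atanh(-0.573) = -0.651978,  z2 = atanh(0.397) = 0.420083
SE = √(1/(n1−3) + 1/(n2−3)) = √(1/164 + 1/8) = √(0.0060976 + 0.1250000) = √0.1310976 = 0.362074
z = (z1 − z2)/SE = (-0.651978 − 0.420083) / 0.362074 = -1.072061 / 0.362074 = -2.961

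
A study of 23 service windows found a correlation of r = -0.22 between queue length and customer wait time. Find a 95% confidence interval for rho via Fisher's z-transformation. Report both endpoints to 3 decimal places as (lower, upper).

z_r = atanh(-0.22) = -0.223656;  SE = 1/√(n−3) = 1/√20 = 0.223607
z-limits: -0.223656 ± 1.960·0.223607 = -0.223656 ± 0.438270 = [-0.661926, 0.214614]
ρ-limits: (tanh -0.661926, tanh 0.214614) = (-0.580, 0.211)

(-0.580, 0.211)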